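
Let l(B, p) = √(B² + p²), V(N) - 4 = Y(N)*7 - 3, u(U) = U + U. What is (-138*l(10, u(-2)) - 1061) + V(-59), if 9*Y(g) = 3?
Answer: -3173/3 - 276*√29 ≈ -2544.0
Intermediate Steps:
u(U) = 2*U
Y(g) = ⅓ (Y(g) = (⅑)*3 = ⅓)
V(N) = 10/3 (V(N) = 4 + ((⅓)*7 - 3) = 4 + (7/3 - 3) = 4 - ⅔ = 10/3)
(-138*l(10, u(-2)) - 1061) + V(-59) = (-138*√(10² + (2*(-2))²) - 1061) + 10/3 = (-138*√(100 + (-4)²) - 1061) + 10/3 = (-138*√(100 + 16) - 1061) + 10/3 = (-276*√29 - 1061) + 10/3 = (-1061 - 276*√29) + 10/3 = -3173/3 - 276*√29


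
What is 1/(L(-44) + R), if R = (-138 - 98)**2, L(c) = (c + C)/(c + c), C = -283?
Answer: 88/4901575 ≈ 1.7953e-5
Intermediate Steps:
L(c) = (-283 + c)/(2*c) (L(c) = (c - 283)/(c + c) = (-283 + c)/((2*c)) = (-283 + c)*(1/(2*c)) = (-283 + c)/(2*c))
R = 55696 (R = (-236)**2 = 55696)
1/(L(-44) + R) = 1/((1/2)*(-283 - 44)/(-44) + 55696) = 1/((1/2)*(-1/44)*(-327) + 55696) = 1/(327/88 + 55696) = 1/(4901575/88) = 88/4901575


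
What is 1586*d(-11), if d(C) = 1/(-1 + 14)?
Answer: 122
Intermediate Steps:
d(C) = 1/13
1586*d(-11) = 1586*(1/13) = 122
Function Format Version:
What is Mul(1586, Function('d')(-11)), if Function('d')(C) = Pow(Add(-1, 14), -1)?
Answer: 122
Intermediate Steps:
Function('d')(C) = Rational(1, 13) (Function('d')(C) = Pow(13, -1) = Rational(1, 13))
Mul(1586, Function('d')(-11)) = Mul(1586, Rational(1, 13)) = 122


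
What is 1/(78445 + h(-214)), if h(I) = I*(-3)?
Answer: 1/79087 ≈ 1.2644e-5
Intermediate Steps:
h(I) = -3*I
1/(78445 + h(-214)) = 1/(78445 - 3*(-214)) = 1/(78445 + 642) = 1/79087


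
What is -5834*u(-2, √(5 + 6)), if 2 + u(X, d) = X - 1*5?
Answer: 52506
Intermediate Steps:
u(X, d) = -7 + X (u(X, d) = -2 + (X - 1*5) = -2 + (X - 5) = -2 + (-5 + X) = -7 + X)
-5834*u(-2, √(5 + 6)) = -5834*(-7 - 2) = -5834*(-9) = 52506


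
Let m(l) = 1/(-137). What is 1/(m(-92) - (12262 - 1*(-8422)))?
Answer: -137/2833709 ≈ -4.8347e-5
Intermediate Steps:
m(l) = -1/137
1/(m(-92) - (12262 - 1*(-8422))) = 1/(-1/137 - (12262 - 1*(-8422))) = 1/(-1/137 - (12262 + 8422)) = 1/(-1/137 - 1*20684) = 1/(-1/137 - 20684) = 1/(-2833709/137) = -137/2833709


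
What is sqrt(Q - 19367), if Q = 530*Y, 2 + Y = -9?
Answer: I*sqrt(25197) ≈ 158.74*I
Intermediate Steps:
Y = -11 (Y = -2 - 9 = -11)
Q = -5830 (Q = 530*(-11) = -5830)
sqrt(Q - 19367) = sqrt(-5830 - 19367) = sqrt(-25197) = I*sqrt(25197)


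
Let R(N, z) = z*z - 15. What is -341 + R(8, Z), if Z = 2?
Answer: -352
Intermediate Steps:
R(N, z) = -15 + z² (R(N, z) = z² - 15 = -15 + z²)
-341 + R(8, Z) = -341 + (-15 + 2²) = -341 + (-15 + 4) = -341 - 11 = -352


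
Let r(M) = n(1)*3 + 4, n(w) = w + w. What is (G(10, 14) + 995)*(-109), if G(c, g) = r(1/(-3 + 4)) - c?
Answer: -108455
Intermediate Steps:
n(w) = 2*w
r(M) = 10 (r(M) = (2*1)*3 + 4 = 2*3 + 4 = 6 + 4 = 10)
G(c, g) = 10 - c
(G(10, 14) + 995)*(-109) = ((10 - 1*10) + 995)*(-109) = ((10 - 10) + 995)*(-109) = (0 + 995)*(-109) = 995*(-109) = -108455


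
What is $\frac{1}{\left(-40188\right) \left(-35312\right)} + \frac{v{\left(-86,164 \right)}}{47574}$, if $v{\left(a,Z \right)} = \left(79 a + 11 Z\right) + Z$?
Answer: $- \frac{1141444431047}{11252191823424} \approx -0.10144$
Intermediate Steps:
$v{\left(a,Z \right)} = 12 Z + 79 a$ ($v{\left(a,Z \right)} = \left(11 Z + 79 a\right) + Z = 12 Z + 79 a$)
$\frac{1}{\left(-40188\right) \left(-35312\right)} + \frac{v{\left(-86,164 \right)}}{47574} = \frac{1}{\left(-40188\right) \left(-35312\right)} + \frac{12 \cdot 164 + 79 \left(-86\right)}{47574} = \left(- \frac{1}{40188}\right) \left(- \frac{1}{35312}\right) + \left(1968 - 6794\right) \frac{1}{47574} = \frac{1}{1419118656} - \frac{2413}{23787} = - \frac{1141444431047}{11252191823424}$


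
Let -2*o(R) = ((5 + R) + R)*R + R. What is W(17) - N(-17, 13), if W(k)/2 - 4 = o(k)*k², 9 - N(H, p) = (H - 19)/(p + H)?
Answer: -196512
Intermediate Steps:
N(H, p) = 9 - (-19 + H)/(H + p) (N(H, p) = 9 - (H - 19)/(p + H) = 9 - (-19 + H)/(H + p))
o(R) = -R/2 - R*(5 + 2*R)/2 (o(R) = -(((5 + R) + R)*R + R)/2 = -((5 + 2*R)*R + R)/2 = -(R*(5 + 2*R) + R)/2 = -(R + R*(5 + 2*R))/2 = -R/2 - R*(5 + 2*R)/2)
W(k) = 8 - 2*k³*(3 + k) (W(k) = 8 + 2*((-k*(3 + k))*k²) = 8 + 2*(-k³*(3 + k)) = 8 - 2*k³*(3 + k))
W(17) - N(-17, 13) = (8 - 2*17³*(3 + 17)) - (19 + 8*(-17) + 9*13)/(-17 + 13) = (8 - 2*4913*20) - (19 - 136 + 117)/(-4) = (8 - 196520) - (-1)*0/4 = -196512 - 1*0 = -196512 + 0 = -196512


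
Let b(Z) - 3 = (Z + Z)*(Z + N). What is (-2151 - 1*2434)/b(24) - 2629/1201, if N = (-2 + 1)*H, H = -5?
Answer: -1834808/335079 ≈ -5.4757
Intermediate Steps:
N = 5 (N = (-2 + 1)*(-5) = -1*(-5) = 5)
b(Z) = 3 + 2*Z*(5 + Z) (b(Z) = 3 + (Z + Z)*(Z + 5) = 3 + (2*Z)*(5 + Z) = 3 + 2*Z*(5 + Z))
(-2151 - 1*2434)/b(24) - 2629/1201 = (-2151 - 1*2434)/(3 + 2*24**2 + 10*24) - 2629/1201 = (-2151 - 2434)/(3 + 2*576 + 240) - 2629*1/1201 = -4585/(3 + 1152 + 240) - 2629/1201 = -4585/1395 - 2629/1201 = -4585*1/1395 - 2629/1201 = -917/279 - 2629/1201 = -1834808/335079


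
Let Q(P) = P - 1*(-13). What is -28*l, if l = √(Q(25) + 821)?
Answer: -28*√859 ≈ -820.64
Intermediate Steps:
Q(P) = 13 + P (Q(P) = P + 13 = 13 + P)
l = √859 (l = √((13 + 25) + 821) = √(38 + 821) = √859 ≈ 29.309)
-28*l = -28*√859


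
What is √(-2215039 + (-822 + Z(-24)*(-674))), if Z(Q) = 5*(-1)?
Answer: I*√2212491 ≈ 1487.4*I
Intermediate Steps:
Z(Q) = -5
√(-2215039 + (-822 + Z(-24)*(-674))) = √(-2215039 + (-822 - 5*(-674))) = √(-2215039 + (-822 + 3370)) = √(-2215039 + 2548) = √(-2212491) = I*√2212491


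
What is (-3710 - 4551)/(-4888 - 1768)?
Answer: 8261/6656 ≈ 1.2411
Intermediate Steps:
(-3710 - 4551)/(-4888 - 1768) = -8261/(-6656) = -8261*(-1/6656) = 8261/6656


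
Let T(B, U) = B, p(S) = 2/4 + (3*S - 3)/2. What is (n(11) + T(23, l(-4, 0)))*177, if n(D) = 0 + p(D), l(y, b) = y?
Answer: 13629/2 ≈ 6814.5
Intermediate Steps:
p(S) = -1 + 3*S/2 (p(S) = 2*(¼) + (-3 + 3*S)*(½) = ½ + (-3/2 + 3*S/2) = -1 + 3*S/2)
n(D) = -1 + 3*D/2 (n(D) = 0 + (-1 + 3*D/2) = -1 + 3*D/2)
(n(11) + T(23, l(-4, 0)))*177 = ((-1 + (3/2)*11) + 23)*177 = ((-1 + 33/2) + 23)*177 = (31/2 + 23)*177 = (77/2)*177 = 13629/2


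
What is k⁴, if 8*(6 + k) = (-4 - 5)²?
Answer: 1185921/4096 ≈ 289.53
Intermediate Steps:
k = 33/8 (k = -6 + (-4 - 5)²/8 = -6 + (⅛)*(-9)² = -6 + (⅛)*81 = -6 + 81/8 = 33/8 ≈ 4.1250)
k⁴ = (33/8)⁴ = 1185921/4096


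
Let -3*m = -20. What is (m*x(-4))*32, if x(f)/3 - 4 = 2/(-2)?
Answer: 1920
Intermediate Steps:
m = 20/3 (m = -⅓*(-20) = 20/3 ≈ 6.6667)
x(f) = 9 (x(f) = 12 + 3*(2/(-2)) = 12 + 3*(2*(-½)) = 12 + 3*(-1) = 12 - 3 = 9)
(m*x(-4))*32 = ((20/3)*9)*32 = 60*32 = 1920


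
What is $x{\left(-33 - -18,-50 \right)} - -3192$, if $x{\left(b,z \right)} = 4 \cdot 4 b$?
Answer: $2952$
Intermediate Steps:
$x{\left(b,z \right)} = 16 b$
$x{\left(-33 - -18,-50 \right)} - -3192 = 16 \left(-33 - -18\right) - -3192 = 16 \left(-33 + 18\right) + 3192 = 16 \left(-15\right) + 3192 = -240 + 3192 = 2952$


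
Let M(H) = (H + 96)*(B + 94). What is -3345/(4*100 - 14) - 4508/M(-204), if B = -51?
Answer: -3448523/448146 ≈ -7.6951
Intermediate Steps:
M(H) = 4128 + 43*H (M(H) = (H + 96)*(-51 + 94) = (96 + H)*43 = 4128 + 43*H)
-3345/(4*100 - 14) - 4508/M(-204) = -3345/(4*100 - 14) - 4508/(4128 + 43*(-204)) = -3345/(400 - 14) - 4508/(4128 - 8772) = -3345/386 - 4508/(-4644) = -3345*1/386 - 4508*(-1/4644) = -3345/386 + 1127/1161 = -3448523/448146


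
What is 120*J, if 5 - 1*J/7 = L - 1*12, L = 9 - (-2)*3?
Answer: 1680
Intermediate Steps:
L = 15 (L = 9 - 1*(-6) = 9 + 6 = 15)
J = 14 (J = 35 - 7*(15 - 1*12) = 35 - 7*(15 - 12) = 35 - 7*3 = 35 - 21 = 14)
120*J = 120*14 = 1680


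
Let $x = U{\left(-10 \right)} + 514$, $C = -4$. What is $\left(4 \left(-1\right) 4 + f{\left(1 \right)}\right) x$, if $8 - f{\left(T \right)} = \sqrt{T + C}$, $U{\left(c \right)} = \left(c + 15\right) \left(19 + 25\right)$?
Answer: $-5872 - 734 i \sqrt{3} \approx -5872.0 - 1271.3 i$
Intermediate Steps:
$U{\left(c \right)} = 660 + 44 c$ ($U{\left(c \right)} = \left(15 + c\right) 44 = 660 + 44 c$)
$f{\left(T \right)} = 8 - \sqrt{-4 + T}$ ($f{\left(T \right)} = 8 - \sqrt{T - 4} = 8 - \sqrt{-4 + T}$)
$x = 734$ ($x = \left(660 + 44 \left(-10\right)\right) + 514 = \left(660 - 440\right) + 514 = 220 + 514 = 734$)
$\left(4 \left(-1\right) 4 + f{\left(1 \right)}\right) x = \left(4 \left(-1\right) 4 + \left(8 - \sqrt{-4 + 1}\right)\right) 734 = \left(\left(-4\right) 4 + \left(8 - \sqrt{-3}\right)\right) 734 = \left(-16 + \left(8 - i \sqrt{3}\right)\right) 734 = \left(-8 - i \sqrt{3}\right) 734 = -5872 - 734 i \sqrt{3}$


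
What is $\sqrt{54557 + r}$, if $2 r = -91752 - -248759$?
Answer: $\frac{3 \sqrt{59138}}{2} \approx 364.77$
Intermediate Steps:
$r = \frac{157007}{2}$ ($r = \frac{-91752 - -248759}{2} = \frac{-91752 + 248759}{2} = \frac{1}{2} \cdot 157007 = \frac{157007}{2} \approx 78504.0$)
$\sqrt{54557 + r} = \sqrt{54557 + \frac{157007}{2}} = \sqrt{\frac{266121}{2}} = \frac{3 \sqrt{59138}}{2}$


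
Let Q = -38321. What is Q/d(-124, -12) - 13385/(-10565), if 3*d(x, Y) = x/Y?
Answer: -728667470/65503 ≈ -11124.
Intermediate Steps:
d(x, Y) = x/(3*Y) (d(x, Y) = (x/Y)/3 = x/(3*Y))
Q/d(-124, -12) - 13385/(-10565) = -38321/((⅓)*(-124)/(-12)) - 13385/(-10565) = -38321/((⅓)*(-124)*(-1/12)) - 13385*(-1/10565) = -38321/31/9 + 2677/2113 = -38321*9/31 + 2677/2113 = -344889/31 + 2677/2113 = -728667470/65503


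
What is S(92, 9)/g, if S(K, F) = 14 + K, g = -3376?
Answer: -53/1688 ≈ -0.031398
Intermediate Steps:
S(92, 9)/g = (14 + 92)/(-3376) = 106*(-1/3376) = -53/1688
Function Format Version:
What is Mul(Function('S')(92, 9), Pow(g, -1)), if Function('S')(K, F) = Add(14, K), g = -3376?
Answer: Rational(-53, 1688) ≈ -0.031398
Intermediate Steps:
Mul(Function('S')(92, 9), Pow(g, -1)) = Mul(Add(14, 92), Pow(-3376, -1)) = Mul(106, Rational(-1, 3376)) = Rational(-53, 1688)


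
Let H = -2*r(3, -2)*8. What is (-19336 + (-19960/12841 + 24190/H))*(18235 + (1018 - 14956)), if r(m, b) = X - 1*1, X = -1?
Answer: -16404677014257/205456 ≈ -7.9845e+7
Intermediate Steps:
r(m, b) = -2 (r(m, b) = -1 - 1*1 = -1 - 1 = -2)
H = 32 (H = -2*(-2)*8 = 4*8 = 32)
(-19336 + (-19960/12841 + 24190/H))*(18235 + (1018 - 14956)) = (-19336 + (-19960/12841 + 24190/32))*(18235 + (1018 - 14956)) = (-19336 + (-19960*1/12841 + 24190*(1/32)))*(18235 - 13938) = (-19336 + (-19960/12841 + 12095/16))*4297 = (-19336 + 154992535/205456)*4297 = -3817704681/205456*4297 = -16404677014257/205456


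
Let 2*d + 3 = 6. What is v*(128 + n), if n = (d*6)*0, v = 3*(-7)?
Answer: -2688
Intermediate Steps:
v = -21
d = 3/2 (d = -3/2 + (1/2)*6 = -3/2 + 3 = 3/2 ≈ 1.5000)
n = 0 (n = ((3/2)*6)*0 = 9*0 = 0)
v*(128 + n) = -21*(128 + 0) = -21*128 = -2688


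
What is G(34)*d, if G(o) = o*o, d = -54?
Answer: -62424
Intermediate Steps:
G(o) = o**2
G(34)*d = 34**2*(-54) = 1156*(-54) = -62424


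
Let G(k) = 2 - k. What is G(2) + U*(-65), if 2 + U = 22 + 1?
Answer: -1365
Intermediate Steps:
U = 21 (U = -2 + (22 + 1) = -2 + 23 = 21)
G(2) + U*(-65) = (2 - 1*2) + 21*(-65) = (2 - 2) - 1365 = 0 - 1365 = -1365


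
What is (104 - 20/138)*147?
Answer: 351134/23 ≈ 15267.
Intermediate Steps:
(104 - 20/138)*147 = (104 - 20*1/138)*147 = (104 - 10/69)*147 = (7166/69)*147 = 351134/23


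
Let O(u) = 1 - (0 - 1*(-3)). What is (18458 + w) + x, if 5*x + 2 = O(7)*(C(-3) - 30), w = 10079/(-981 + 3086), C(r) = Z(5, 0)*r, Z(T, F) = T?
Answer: 38901217/2105 ≈ 18480.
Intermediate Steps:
O(u) = -2 (O(u) = 1 - (0 + 3) = 1 - 1*3 = 1 - 3 = -2)
C(r) = 5*r
w = 10079/2105 ≈ 4.7881
x = 88/5 (x = -⅖ + (-2*(5*(-3) - 30))/5 = -⅖ + (-2*(-15 - 30))/5 = -⅖ + (-2*(-45))/5 = -⅖ + (⅕)*90 = -⅖ + 18 = 88/5 ≈ 17.600)
(18458 + w) + x = (18458 + 10079/2105) + 88/5 = 38864169/2105 + 88/5 = 38901217/2105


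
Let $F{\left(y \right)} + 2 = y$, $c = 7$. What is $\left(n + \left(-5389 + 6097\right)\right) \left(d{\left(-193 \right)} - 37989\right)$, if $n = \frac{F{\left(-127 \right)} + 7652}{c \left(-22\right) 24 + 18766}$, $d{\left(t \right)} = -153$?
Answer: $- \frac{203622649893}{7535} \approx -2.7024 \cdot 10^{7}$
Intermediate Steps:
$F{\left(y \right)} = -2 + y$
$n = \frac{7523}{15070}$ ($n = \frac{\left(-2 - 127\right) + 7652}{7 \left(-22\right) 24 + 18766} = \frac{-129 + 7652}{\left(-154\right) 24 + 18766} = \frac{7523}{-3696 + 18766} = \frac{7523}{15070} \approx 0.4992$)
$\left(n + \left(-5389 + 6097\right)\right) \left(d{\left(-193 \right)} - 37989\right) = \left(\frac{7523}{15070} + \left(-5389 + 6097\right)\right) \left(-153 - 37989\right) = \left(\frac{7523}{15070} + 708\right) \left(-38142\right) = \frac{10677083}{15070} \left(-38142\right) = - \frac{203622649893}{7535}$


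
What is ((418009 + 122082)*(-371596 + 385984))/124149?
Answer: 2590276436/41383 ≈ 62593.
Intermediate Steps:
((418009 + 122082)*(-371596 + 385984))/124149 = (540091*14388)*(1/124149) = 7770829308*(1/124149) = 2590276436/41383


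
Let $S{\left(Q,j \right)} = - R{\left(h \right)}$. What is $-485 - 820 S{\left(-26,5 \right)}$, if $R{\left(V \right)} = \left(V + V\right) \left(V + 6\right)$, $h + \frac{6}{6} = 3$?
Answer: $25755$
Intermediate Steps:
$h = 2$ ($h = -1 + 3 = 2$)
$R{\left(V \right)} = 2 V \left(6 + V\right)$
$S{\left(Q,j \right)} = -32$ ($S{\left(Q,j \right)} = - 2 \cdot 2 \left(6 + 2\right) = - 2 \cdot 2 \cdot 8 = \left(-1\right) 32 = -32$)
$-485 - 820 S{\left(-26,5 \right)} = -485 - -26240 = -485 + 26240 = 25755$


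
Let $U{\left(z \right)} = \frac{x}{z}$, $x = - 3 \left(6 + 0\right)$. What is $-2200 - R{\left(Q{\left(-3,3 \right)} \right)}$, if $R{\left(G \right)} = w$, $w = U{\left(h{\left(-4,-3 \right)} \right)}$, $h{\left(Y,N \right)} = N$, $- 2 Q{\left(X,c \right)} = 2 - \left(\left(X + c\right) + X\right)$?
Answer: $-2206$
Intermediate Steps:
$Q{\left(X,c \right)} = -1 + X + \frac{c}{2}$ ($Q{\left(X,c \right)} = - \frac{2 - \left(\left(X + c\right) + X\right)}{2} = - \frac{2 - \left(c + 2 X\right)}{2} = - \frac{2 - c - 2 X}{2} = -1 + X + \frac{c}{2}$)
$x = -18$ ($x = \left(-3\right) 6 = -18$)
$U{\left(z \right)} = - \frac{18}{z}$
$w = 6$ ($w = - \frac{18}{-3} = \left(-18\right) \left(- \frac{1}{3}\right) = 6$)
$R{\left(G \right)} = 6$
$-2200 - R{\left(Q{\left(-3,3 \right)} \right)} = -2200 - 6 = -2206$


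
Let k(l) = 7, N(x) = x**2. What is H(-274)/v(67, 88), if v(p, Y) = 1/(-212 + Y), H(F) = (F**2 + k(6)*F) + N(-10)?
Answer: -9083992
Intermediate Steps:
H(F) = 100 + F**2 + 7*F (H(F) = (F**2 + 7*F) + (-10)**2 = (F**2 + 7*F) + 100 = 100 + F**2 + 7*F)
H(-274)/v(67, 88) = (100 + (-274)**2 + 7*(-274))/(1/(-212 + 88)) = (100 + 75076 - 1918)/(1/(-124)) = 73258/(-1/124) = 73258*(-124) = -9083992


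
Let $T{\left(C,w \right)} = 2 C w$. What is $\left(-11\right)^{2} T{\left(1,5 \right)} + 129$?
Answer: $1339$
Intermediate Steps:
$T{\left(C,w \right)} = 2 C w$
$\left(-11\right)^{2} T{\left(1,5 \right)} + 129 = \left(-11\right)^{2} \cdot 2 \cdot 1 \cdot 5 + 129 = 121 \cdot 10 + 129 = 1210 + 129 = 1339$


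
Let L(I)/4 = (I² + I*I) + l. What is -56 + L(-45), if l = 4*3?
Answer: 16192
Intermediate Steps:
l = 12
L(I) = 48 + 8*I² (L(I) = 4*((I² + I*I) + 12) = 4*((I² + I²) + 12) = 4*(2*I² + 12) = 4*(12 + 2*I²) = 48 + 8*I²)
-56 + L(-45) = -56 + (48 + 8*(-45)²) = -56 + (48 + 8*2025) = -56 + (48 + 16200) = -56 + 16248 = 16192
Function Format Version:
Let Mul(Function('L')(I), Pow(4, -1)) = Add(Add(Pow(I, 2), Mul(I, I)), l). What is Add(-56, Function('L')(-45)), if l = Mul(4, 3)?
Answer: 16192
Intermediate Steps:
l = 12
Function('L')(I) = Add(48, Mul(8, Pow(I, 2))) (Function('L')(I) = Mul(4, Add(Add(Pow(I, 2), Mul(I, I)), 12)) = Mul(4, Add(Add(Pow(I, 2), Pow(I, 2)), 12)) = Mul(4, Add(Mul(2, Pow(I, 2)), 12)) = Mul(4, Add(12, Mul(2, Pow(I, 2)))) = Add(48, Mul(8, Pow(I, 2))))
Add(-56, Function('L')(-45)) = Add(-56, Add(48, Mul(8, Pow(-45, 2)))) = Add(-56, Add(48, Mul(8, 2025))) = Add(-56, Add(48, 16200)) = Add(-56, 16248) = 16192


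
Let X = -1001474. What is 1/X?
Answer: -1/1001474 ≈ -9.9853e-7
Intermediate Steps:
1/X = 1/(-1001474) = -1/1001474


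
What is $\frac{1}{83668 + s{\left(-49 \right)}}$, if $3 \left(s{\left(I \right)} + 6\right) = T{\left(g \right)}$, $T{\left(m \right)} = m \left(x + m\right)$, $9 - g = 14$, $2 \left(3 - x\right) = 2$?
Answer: $\frac{1}{83667} \approx 1.1952 \cdot 10^{-5}$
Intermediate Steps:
$x = 2$ ($x = 3 - 1 = 2$)
$g = -5$ ($g = 9 - 14 = -5$)
$T{\left(m \right)} = m \left(2 + m\right)$
$s{\left(I \right)} = -1$ ($s{\left(I \right)} = -6 + \frac{\left(-5\right) \left(2 - 5\right)}{3} = -6 + \frac{\left(-5\right) \left(-3\right)}{3} = -6 + \frac{1}{3} \cdot 15 = -6 + 5 = -1$)
$\frac{1}{83668 + s{\left(-49 \right)}} = \frac{1}{83668 - 1} = \frac{1}{83667}$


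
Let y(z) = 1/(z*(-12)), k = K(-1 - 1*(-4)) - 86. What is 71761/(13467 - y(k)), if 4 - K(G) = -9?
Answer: 62862636/11797091 ≈ 5.3287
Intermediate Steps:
K(G) = 13 (K(G) = 4 - 1*(-9) = 4 + 9 = 13)
k = -73 (k = 13 - 86 = -73)
y(z) = -1/(12*z) (y(z) = 1/(-12*z) = -1/(12*z))
71761/(13467 - y(k)) = 71761/(13467 - (-1)/(12*(-73))) = 71761/(13467 - (-1)*(-1)/(12*73)) = 71761/(13467 - 1*1/876) = 71761/(13467 - 1/876) = 71761/(11797091/876) = 71761*(876/11797091) = 62862636/11797091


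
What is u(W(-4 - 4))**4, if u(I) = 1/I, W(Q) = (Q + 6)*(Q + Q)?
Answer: 1/1048576 ≈ 9.5367e-7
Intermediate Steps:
W(Q) = 2*Q*(6 + Q) (W(Q) = (6 + Q)*(2*Q) = 2*Q*(6 + Q))
u(W(-4 - 4))**4 = (1/(2*(-4 - 4)*(6 + (-4 - 4))))**4 = (1/(2*(-8)*(6 - 8)))**4 = (1/(2*(-8)*(-2)))**4 = (1/32)**4 = 1/1048576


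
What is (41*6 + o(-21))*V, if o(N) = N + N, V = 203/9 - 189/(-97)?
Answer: 1454656/291 ≈ 4998.8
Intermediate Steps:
V = 21392/873 (V = 203*(⅑) - 189*(-1/97) = 203/9 + 189/97 = 21392/873 ≈ 24.504)
o(N) = 2*N
(41*6 + o(-21))*V = (41*6 + 2*(-21))*(21392/873) = (246 - 42)*(21392/873) = 204*(21392/873) = 1454656/291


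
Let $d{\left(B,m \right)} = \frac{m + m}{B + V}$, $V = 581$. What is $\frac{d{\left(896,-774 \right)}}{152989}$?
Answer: $- \frac{1548}{225964753} \approx -6.8506 \cdot 10^{-6}$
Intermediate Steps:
$d{\left(B,m \right)} = \frac{2 m}{581 + B}$ ($d{\left(B,m \right)} = \frac{m + m}{B + 581} = \frac{2 m}{581 + B}$)
$\frac{d{\left(896,-774 \right)}}{152989} = \frac{2 \left(-774\right) \frac{1}{581 + 896}}{152989} = 2 \left(-774\right) \frac{1}{1477} \cdot \frac{1}{152989} = \left(- \frac{1548}{1477}\right) \frac{1}{152989} = - \frac{1548}{225964753}$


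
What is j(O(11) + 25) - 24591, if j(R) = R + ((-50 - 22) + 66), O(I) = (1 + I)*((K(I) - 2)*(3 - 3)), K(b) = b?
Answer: -24572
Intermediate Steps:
O(I) = 0 (O(I) = (1 + I)*((I - 2)*(3 - 3)) = (1 + I)*((-2 + I)*0) = (1 + I)*0 = 0)
j(R) = -6 + R (j(R) = R + (-72 + 66) = R - 6 = -6 + R)
j(O(11) + 25) - 24591 = (-6 + (0 + 25)) - 24591 = (-6 + 25) - 24591 = 19 - 24591 = -24572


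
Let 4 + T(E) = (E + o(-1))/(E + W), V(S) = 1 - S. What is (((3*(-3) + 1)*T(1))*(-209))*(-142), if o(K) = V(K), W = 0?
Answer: 237424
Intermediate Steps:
o(K) = 1 - K
T(E) = -4 + (2 + E)/E (T(E) = -4 + (E + (1 - 1*(-1)))/(E + 0) = -4 + (E + (1 + 1))/E = -4 + (E + 2)/E = -4 + (2 + E)/E)
(((3*(-3) + 1)*T(1))*(-209))*(-142) = (((3*(-3) + 1)*(-3 + 2/1))*(-209))*(-142) = (((-9 + 1)*(-3 + 2*1))*(-209))*(-142) = (-8*(-3 + 2)*(-209))*(-142) = (-8*(-1)*(-209))*(-142) = (8*(-209))*(-142) = -1672*(-142) = 237424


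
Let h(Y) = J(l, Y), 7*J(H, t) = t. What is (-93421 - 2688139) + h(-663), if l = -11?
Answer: -19471583/7 ≈ -2.7817e+6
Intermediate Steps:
J(H, t) = t/7
h(Y) = Y/7
(-93421 - 2688139) + h(-663) = (-93421 - 2688139) + (⅐)*(-663) = -2781560 - 663/7 = -19471583/7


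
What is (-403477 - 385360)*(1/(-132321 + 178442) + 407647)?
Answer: -14830993293004056/46121 ≈ -3.2157e+11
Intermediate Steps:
(-403477 - 385360)*(1/(-132321 + 178442) + 407647) = -788837*(1/46121 + 407647) = -788837*18801087288/46121 = -14830993293004056/46121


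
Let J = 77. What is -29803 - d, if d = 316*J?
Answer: -54135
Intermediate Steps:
d = 24332 (d = 316*77 = 24332)
-29803 - d = -29803 - 1*24332 = -29803 - 24332 = -54135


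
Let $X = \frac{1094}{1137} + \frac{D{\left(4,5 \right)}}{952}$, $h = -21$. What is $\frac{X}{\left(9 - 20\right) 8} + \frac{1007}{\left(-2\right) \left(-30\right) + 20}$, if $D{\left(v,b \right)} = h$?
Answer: $\frac{855702467}{68038080} \approx 12.577$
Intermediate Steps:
$D{\left(v,b \right)} = -21$
$X = \frac{145373}{154632}$ ($X = \frac{1094}{1137} - \frac{21}{952} = 1094 \cdot \frac{1}{1137} - \frac{3}{136} = \frac{1094}{1137} - \frac{3}{136} = \frac{145373}{154632} \approx 0.94012$)
$\frac{X}{\left(9 - 20\right) 8} + \frac{1007}{\left(-2\right) \left(-30\right) + 20} = \frac{145373}{154632 \left(9 - 20\right) 8} + \frac{1007}{\left(-2\right) \left(-30\right) + 20} = \frac{145373}{154632 \left(\left(-11\right) 8\right)} + \frac{1007}{60 + 20} = \frac{145373}{154632 \left(-88\right)} + \frac{1007}{80} = \frac{145373}{154632} \left(- \frac{1}{88}\right) + 1007 \cdot \frac{1}{80} = - \frac{145373}{13607616} + \frac{1007}{80} = \frac{855702467}{68038080}$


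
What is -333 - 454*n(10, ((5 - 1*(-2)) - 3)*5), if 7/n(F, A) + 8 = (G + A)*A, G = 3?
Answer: -76847/226 ≈ -340.03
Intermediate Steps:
n(F, A) = 7/(-8 + A*(3 + A)) (n(F, A) = 7/(-8 + (3 + A)*A) = 7/(-8 + A*(3 + A)))
-333 - 454*n(10, ((5 - 1*(-2)) - 3)*5) = -333 - 3178/(-8 + (((5 - 1*(-2)) - 3)*5)² + 3*(((5 - 1*(-2)) - 3)*5)) = -333 - 3178/(-8 + (((5 + 2) - 3)*5)² + 3*(((5 + 2) - 3)*5)) = -333 - 3178/(-8 + ((7 - 3)*5)² + 3*((7 - 3)*5)) = -333 - 3178/(-8 + (4*5)² + 3*(4*5)) = -333 - 3178/(-8 + 20² + 3*20) = -333 - 3178/(-8 + 400 + 60) = -333 - 3178/452 = -333 - 454*7/452 = -333 - 1589/226 = -76847/226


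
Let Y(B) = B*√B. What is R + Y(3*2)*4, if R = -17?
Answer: -17 + 24*√6 ≈ 41.788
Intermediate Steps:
Y(B) = B^(3/2)
R + Y(3*2)*4 = -17 + (3*2)^(3/2)*4 = -17 + 6^(3/2)*4 = -17 + (6*√6)*4 = -17 + 24*√6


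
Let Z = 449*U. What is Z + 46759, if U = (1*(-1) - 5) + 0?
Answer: 44065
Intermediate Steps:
U = -6 (U = (-1 - 5) + 0 = -6 + 0 = -6)
Z = -2694 (Z = 449*(-6) = -2694)
Z + 46759 = -2694 + 46759 = 44065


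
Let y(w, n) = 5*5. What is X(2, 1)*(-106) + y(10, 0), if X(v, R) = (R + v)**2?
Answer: -929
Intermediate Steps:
y(w, n) = 25
X(2, 1)*(-106) + y(10, 0) = (1 + 2)**2*(-106) + 25 = 3**2*(-106) + 25 = 9*(-106) + 25 = -954 + 25 = -929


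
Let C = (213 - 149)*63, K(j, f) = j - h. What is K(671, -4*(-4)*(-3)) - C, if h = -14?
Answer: -3347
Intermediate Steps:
K(j, f) = 14 + j (K(j, f) = j - 1*(-14) = j + 14 = 14 + j)
C = 4032 (C = 64*63 = 4032)
K(671, -4*(-4)*(-3)) - C = (14 + 671) - 1*4032 = 685 - 4032 = -3347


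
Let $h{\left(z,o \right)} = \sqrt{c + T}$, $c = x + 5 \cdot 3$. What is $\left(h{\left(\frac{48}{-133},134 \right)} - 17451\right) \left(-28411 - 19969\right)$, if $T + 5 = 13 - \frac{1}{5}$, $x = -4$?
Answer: $844279380 - 9676 \sqrt{470} \approx 8.4407 \cdot 10^{8}$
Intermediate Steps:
$T = \frac{39}{5}$ ($T = -5 + \left(13 - \frac{1}{5}\right) = -5 + \frac{64}{5} = \frac{39}{5} \approx 7.8$)
$c = 11$ ($c = -4 + 5 \cdot 3 = -4 + 15 = 11$)
$h{\left(z,o \right)} = \frac{\sqrt{470}}{5}$ ($h{\left(z,o \right)} = \sqrt{11 + \frac{39}{5}} = \sqrt{\frac{94}{5}} = \frac{\sqrt{470}}{5}$)
$\left(h{\left(\frac{48}{-133},134 \right)} - 17451\right) \left(-28411 - 19969\right) = \left(\frac{\sqrt{470}}{5} - 17451\right) \left(-28411 - 19969\right) = \left(-17451 + \frac{\sqrt{470}}{5}\right) \left(-48380\right) = 844279380 - 9676 \sqrt{470}$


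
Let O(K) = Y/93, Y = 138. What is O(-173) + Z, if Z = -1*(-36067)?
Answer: 1118123/31 ≈ 36069.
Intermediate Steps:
Z = 36067
O(K) = 46/31 (O(K) = 138/93 = 138*(1/93) = 46/31)
O(-173) + Z = 46/31 + 36067 = 1118123/31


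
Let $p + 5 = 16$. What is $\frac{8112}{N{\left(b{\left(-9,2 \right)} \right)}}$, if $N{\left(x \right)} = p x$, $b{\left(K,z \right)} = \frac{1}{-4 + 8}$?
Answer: $\frac{32448}{11} \approx 2949.8$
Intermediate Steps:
$p = 11$ ($p = -5 + 16 = 11$)
$b{\left(K,z \right)} = \frac{1}{4}$
$N{\left(x \right)} = 11 x$
$\frac{8112}{N{\left(b{\left(-9,2 \right)} \right)}} = \frac{8112}{11 \cdot \frac{1}{4}} = \frac{8112}{\frac{11}{4}} = 8112 \cdot \frac{4}{11} = \frac{32448}{11}$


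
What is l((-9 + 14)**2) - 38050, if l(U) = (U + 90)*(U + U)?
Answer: -32300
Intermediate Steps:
l(U) = 2*U*(90 + U) (l(U) = (90 + U)*(2*U) = 2*U*(90 + U))
l((-9 + 14)**2) - 38050 = 2*(-9 + 14)**2*(90 + (-9 + 14)**2) - 38050 = 2*5**2*(90 + 5**2) - 38050 = 2*25*(90 + 25) - 38050 = 2*25*115 - 38050 = 5750 - 38050 = -32300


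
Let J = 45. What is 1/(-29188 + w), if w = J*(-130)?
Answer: -1/35038 ≈ -2.8540e-5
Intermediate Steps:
w = -5850 (w = 45*(-130) = -5850)
1/(-29188 + w) = 1/(-29188 - 5850) = 1/(-35038) = -1/35038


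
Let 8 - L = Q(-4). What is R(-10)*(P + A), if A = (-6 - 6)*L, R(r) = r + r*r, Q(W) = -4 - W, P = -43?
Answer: -12510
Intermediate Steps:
L = 8 (L = 8 - (-4 - 1*(-4)) = 8 - (-4 + 4) = 8 - 1*0 = 8 + 0 = 8)
R(r) = r + r**2
A = -96 (A = (-6 - 6)*8 = -12*8 = -96)
R(-10)*(P + A) = (-10*(1 - 10))*(-43 - 96) = -10*(-9)*(-139) = 90*(-139) = -12510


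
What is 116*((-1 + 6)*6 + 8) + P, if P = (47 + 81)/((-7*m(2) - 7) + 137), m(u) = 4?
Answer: 224872/51 ≈ 4409.3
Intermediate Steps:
P = 64/51 (P = (47 + 81)/((-7*4 - 7) + 137) = 128/((-28 - 7) + 137) = 128/(-35 + 137) = 128/102 = 128*(1/102) = 64/51 ≈ 1.2549)
116*((-1 + 6)*6 + 8) + P = 116*((-1 + 6)*6 + 8) + 64/51 = 116*(5*6 + 8) + 64/51 = 116*(30 + 8) + 64/51 = 116*38 + 64/51 = 4408 + 64/51 = 224872/51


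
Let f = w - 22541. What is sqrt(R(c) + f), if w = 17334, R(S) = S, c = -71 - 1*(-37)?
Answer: I*sqrt(5241) ≈ 72.395*I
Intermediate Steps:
c = -34 (c = -71 + 37 = -34)
f = -5207 (f = 17334 - 22541 = -5207)
sqrt(R(c) + f) = sqrt(-34 - 5207) = sqrt(-5241) = I*sqrt(5241)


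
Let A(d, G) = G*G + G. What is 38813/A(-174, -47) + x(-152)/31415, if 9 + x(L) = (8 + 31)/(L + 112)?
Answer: 24385776581/1358384600 ≈ 17.952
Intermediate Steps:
A(d, G) = G + G² (A(d, G) = G² + G = G + G²)
x(L) = -9 + 39/(112 + L) (x(L) = -9 + (8 + 31)/(L + 112) = -9 + 39/(112 + L))
38813/A(-174, -47) + x(-152)/31415 = 38813/((-47*(1 - 47))) + (3*(-323 - 3*(-152))/(112 - 152))/31415 = 38813/((-47*(-46))) + (3*(-323 + 456)/(-40))*(1/31415) = 38813/2162 + (3*(-1/40)*133)*(1/31415) = 38813*(1/2162) - 399/40*1/31415 = 38813/2162 - 399/1256600 = 24385776581/1358384600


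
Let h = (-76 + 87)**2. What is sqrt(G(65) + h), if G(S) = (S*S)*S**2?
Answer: sqrt(17850746) ≈ 4225.0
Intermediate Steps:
G(S) = S**4 (G(S) = S**2*S**2 = S**4)
h = 121 (h = 11**2 = 121)
sqrt(G(65) + h) = sqrt(65**4 + 121) = sqrt(17850625 + 121) = sqrt(17850746)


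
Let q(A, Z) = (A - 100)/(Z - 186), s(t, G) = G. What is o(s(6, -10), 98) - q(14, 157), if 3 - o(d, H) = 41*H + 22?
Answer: -117159/29 ≈ -4040.0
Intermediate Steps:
o(d, H) = -19 - 41*H (o(d, H) = 3 - (41*H + 22) = 3 - (22 + 41*H) = 3 + (-22 - 41*H) = -19 - 41*H)
q(A, Z) = (-100 + A)/(-186 + Z)
o(s(6, -10), 98) - q(14, 157) = (-19 - 41*98) - (-100 + 14)/(-186 + 157) = (-19 - 4018) - (-86)/(-29) = -4037 - (-1)*(-86)/29 = -4037 - 1*86/29 = -4037 - 86/29 = -117159/29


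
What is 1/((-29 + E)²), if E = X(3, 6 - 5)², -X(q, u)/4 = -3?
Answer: 1/13225 ≈ 7.5614e-5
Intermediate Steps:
X(q, u) = 12 (X(q, u) = -4*(-3) = 12)
E = 144 (E = 12² = 144)
1/((-29 + E)²) = 1/((-29 + 144)²) = 1/(115²) = 1/13225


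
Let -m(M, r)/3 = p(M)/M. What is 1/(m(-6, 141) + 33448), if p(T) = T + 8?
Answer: 1/33449 ≈ 2.9896e-5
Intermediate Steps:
p(T) = 8 + T
m(M, r) = -3*(8 + M)/M
1/(m(-6, 141) + 33448) = 1/((-3 - 24/(-6)) + 33448) = 1/((-3 - 24*(-1/6)) + 33448) = 1/((-3 + 4) + 33448) = 1/(1 + 33448) = 1/33449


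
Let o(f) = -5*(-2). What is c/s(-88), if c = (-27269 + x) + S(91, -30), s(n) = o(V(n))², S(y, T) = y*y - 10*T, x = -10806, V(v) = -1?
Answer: -14747/50 ≈ -294.94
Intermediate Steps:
S(y, T) = y² - 10*T
o(f) = 10
s(n) = 100 (s(n) = 10² = 100)
c = -29494 (c = (-27269 - 10806) + (91² - 10*(-30)) = -38075 + (8281 + 300) = -38075 + 8581 = -29494)
c/s(-88) = -29494/100 = -29494*1/100 = -14747/50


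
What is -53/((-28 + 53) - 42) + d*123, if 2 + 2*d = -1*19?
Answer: -43805/34 ≈ -1288.4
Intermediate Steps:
d = -21/2 (d = -1 + (-1*19)/2 = -1 + (½)*(-19) = -1 - 19/2 = -21/2 ≈ -10.500)
-53/((-28 + 53) - 42) + d*123 = -53/((-28 + 53) - 42) - 21/2*123 = -53/(25 - 42) - 2583/2 = -53/(-17) - 2583/2 = -53*(-1/17) - 2583/2 = 53/17 - 2583/2 = -43805/34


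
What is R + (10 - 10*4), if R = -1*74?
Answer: -104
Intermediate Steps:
R = -74
R + (10 - 10*4) = -74 + (10 - 10*4) = -74 + (10 - 40) = -74 - 30 = -104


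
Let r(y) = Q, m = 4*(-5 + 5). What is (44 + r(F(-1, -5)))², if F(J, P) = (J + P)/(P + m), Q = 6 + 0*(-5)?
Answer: 2500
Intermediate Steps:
m = 0 (m = 4*0 = 0)
Q = 6 (Q = 6 + 0 = 6)
F(J, P) = (J + P)/P (F(J, P) = (J + P)/(P + 0) = (J + P)/P)
r(y) = 6
(44 + r(F(-1, -5)))² = (44 + 6)² = 50² = 2500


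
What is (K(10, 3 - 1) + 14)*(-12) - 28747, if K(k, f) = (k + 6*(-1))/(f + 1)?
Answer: -28931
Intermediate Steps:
K(k, f) = (-6 + k)/(1 + f) (K(k, f) = (k - 6)/(1 + f) = (-6 + k)/(1 + f))
(K(10, 3 - 1) + 14)*(-12) - 28747 = ((-6 + 10)/(1 + (3 - 1)) + 14)*(-12) - 28747 = (4/(1 + 2) + 14)*(-12) - 28747 = (4/3 + 14)*(-12) - 28747 = (46/3)*(-12) - 28747 = -184 - 28747 = -28931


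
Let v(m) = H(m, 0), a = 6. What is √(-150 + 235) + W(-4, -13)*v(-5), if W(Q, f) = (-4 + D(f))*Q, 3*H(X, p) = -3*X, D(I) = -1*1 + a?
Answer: -20 + √85 ≈ -10.780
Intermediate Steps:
D(I) = 5 (D(I) = -1*1 + 6 = -1 + 6 = 5)
H(X, p) = -X (H(X, p) = (-3*X)/3 = -X)
v(m) = -m
W(Q, f) = Q (W(Q, f) = (-4 + 5)*Q = 1*Q = Q)
√(-150 + 235) + W(-4, -13)*v(-5) = √(-150 + 235) - (-4)*(-5) = √85 - 4*5 = √85 - 20 = -20 + √85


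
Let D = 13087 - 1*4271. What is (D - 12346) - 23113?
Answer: -26643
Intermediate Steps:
D = 8816 (D = 13087 - 4271 = 8816)
(D - 12346) - 23113 = (8816 - 12346) - 23113 = -3530 - 23113 = -26643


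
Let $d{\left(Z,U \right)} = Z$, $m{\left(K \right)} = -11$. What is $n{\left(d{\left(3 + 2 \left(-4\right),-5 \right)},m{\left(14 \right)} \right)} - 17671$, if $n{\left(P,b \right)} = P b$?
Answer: $-17616$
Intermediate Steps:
$n{\left(d{\left(3 + 2 \left(-4\right),-5 \right)},m{\left(14 \right)} \right)} - 17671 = \left(3 + 2 \left(-4\right)\right) \left(-11\right) - 17671 = \left(3 - 8\right) \left(-11\right) - 17671 = \left(-5\right) \left(-11\right) - 17671 = 55 - 17671 = -17616$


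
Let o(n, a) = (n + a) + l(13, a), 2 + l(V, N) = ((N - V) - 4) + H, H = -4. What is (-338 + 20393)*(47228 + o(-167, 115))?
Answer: 947959740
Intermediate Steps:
l(V, N) = -10 + N - V (l(V, N) = -2 + (((N - V) - 4) - 4) = -2 + ((-4 + N - V) - 4) = -2 + (-8 + N - V) = -10 + N - V)
o(n, a) = -23 + n + 2*a (o(n, a) = (n + a) + (-10 + a - 1*13) = (a + n) + (-10 + a - 13) = (a + n) + (-23 + a) = -23 + n + 2*a)
(-338 + 20393)*(47228 + o(-167, 115)) = (-338 + 20393)*(47228 + (-23 - 167 + 2*115)) = 20055*(47228 + (-23 - 167 + 230)) = 20055*(47228 + 40) = 20055*47268 = 947959740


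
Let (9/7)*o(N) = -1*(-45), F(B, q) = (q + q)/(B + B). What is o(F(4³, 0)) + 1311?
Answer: 1346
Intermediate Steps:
F(B, q) = q/B (F(B, q) = (2*q)/((2*B)) = (2*q)*(1/(2*B)) = q/B)
o(N) = 35 (o(N) = 7*(-1*(-45))/9 = (7/9)*45 = 35)
o(F(4³, 0)) + 1311 = 35 + 1311 = 1346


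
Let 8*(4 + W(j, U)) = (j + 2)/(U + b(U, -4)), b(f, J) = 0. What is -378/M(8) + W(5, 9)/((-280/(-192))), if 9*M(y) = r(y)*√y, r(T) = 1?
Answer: -281/105 - 1701*√2/2 ≈ -1205.5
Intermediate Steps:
M(y) = √y/9 (M(y) = (1*√y)/9 = √y/9)
W(j, U) = -4 + (2 + j)/(8*U) (W(j, U) = -4 + ((j + 2)/(U + 0))/8 = -4 + ((2 + j)/U)/8 = -4 + (2 + j)/(8*U))
-378/M(8) + W(5, 9)/((-280/(-192))) = -378*9*√2/4 + ((⅛)*(2 + 5 - 32*9)/9)/((-280/(-192))) = -378*9*√2/4 + ((⅛)*(⅑)*(2 + 5 - 288))/((-280*(-1/192))) = -378*9*√2/4 + ((⅛)*(⅑)*(-281))/(35/24) = -1701*√2/2 - 281/72*24/35 = -1701*√2/2 - 281/105 = -281/105 - 1701*√2/2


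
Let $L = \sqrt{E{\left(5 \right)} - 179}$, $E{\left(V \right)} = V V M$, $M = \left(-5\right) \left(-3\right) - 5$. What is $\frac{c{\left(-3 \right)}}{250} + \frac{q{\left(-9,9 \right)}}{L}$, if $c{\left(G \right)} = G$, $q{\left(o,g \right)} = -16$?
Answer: $- \frac{3}{250} - \frac{16 \sqrt{71}}{71} \approx -1.9109$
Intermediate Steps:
$M = 10$ ($M = 15 - 5 = 10$)
$E{\left(V \right)} = 10 V^{2}$ ($E{\left(V \right)} = V V 10 = V^{2} \cdot 10 = 10 V^{2}$)
$L = \sqrt{71}$ ($L = \sqrt{10 \cdot 5^{2} - 179} = \sqrt{10 \cdot 25 - 179} = \sqrt{250 - 179} = \sqrt{71} \approx 8.4261$)
$\frac{c{\left(-3 \right)}}{250} + \frac{q{\left(-9,9 \right)}}{L} = - \frac{3}{250} - \frac{16}{\sqrt{71}} = \left(-3\right) \frac{1}{250} - 16 \frac{\sqrt{71}}{71} = - \frac{3}{250} - \frac{16 \sqrt{71}}{71}$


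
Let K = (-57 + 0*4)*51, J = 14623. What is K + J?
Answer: 11716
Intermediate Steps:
K = -2907 (K = (-57 + 0)*51 = -57*51 = -2907)
K + J = -2907 + 14623 = 11716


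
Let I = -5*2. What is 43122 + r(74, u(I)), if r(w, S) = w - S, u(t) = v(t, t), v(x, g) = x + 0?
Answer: 43206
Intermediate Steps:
I = -10
v(x, g) = x
u(t) = t
43122 + r(74, u(I)) = 43122 + (74 - 1*(-10)) = 43122 + (74 + 10) = 43122 + 84 = 43206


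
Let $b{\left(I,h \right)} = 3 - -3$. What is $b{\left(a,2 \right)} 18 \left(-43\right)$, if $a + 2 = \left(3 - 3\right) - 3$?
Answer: $-4644$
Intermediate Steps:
$a = -5$ ($a = -2 + \left(\left(3 - 3\right) - 3\right) = -2 + \left(0 - 3\right) = -2 - 3 = -5$)
$b{\left(I,h \right)} = 6$ ($b{\left(I,h \right)} = 3 + 3 = 6$)
$b{\left(a,2 \right)} 18 \left(-43\right) = 6 \cdot 18 \left(-43\right) = 108 \left(-43\right) = -4644$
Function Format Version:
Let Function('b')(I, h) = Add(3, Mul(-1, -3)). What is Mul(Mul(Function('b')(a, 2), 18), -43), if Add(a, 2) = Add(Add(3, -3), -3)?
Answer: -4644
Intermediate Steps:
a = -5 (a = Add(-2, Add(Add(3, -3), -3)) = Add(-2, Add(0, -3)) = Add(-2, -3) = -5)
Function('b')(I, h) = 6 (Function('b')(I, h) = Add(3, 3) = 6)
Mul(Mul(Function('b')(a, 2), 18), -43) = Mul(Mul(6, 18), -43) = Mul(108, -43) = -4644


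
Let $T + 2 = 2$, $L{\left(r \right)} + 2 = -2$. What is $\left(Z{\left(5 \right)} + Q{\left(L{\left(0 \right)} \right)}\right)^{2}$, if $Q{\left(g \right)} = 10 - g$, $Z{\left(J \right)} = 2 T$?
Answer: $196$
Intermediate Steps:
$L{\left(r \right)} = -4$ ($L{\left(r \right)} = -2 - 2 = -4$)
$T = 0$ ($T = -2 + 2 = 0$)
$Z{\left(J \right)} = 0$ ($Z{\left(J \right)} = 2 \cdot 0 = 0$)
$\left(Z{\left(5 \right)} + Q{\left(L{\left(0 \right)} \right)}\right)^{2} = \left(0 + \left(10 - -4\right)\right)^{2} = \left(0 + \left(10 + 4\right)\right)^{2} = \left(0 + 14\right)^{2} = 14^{2} = 196$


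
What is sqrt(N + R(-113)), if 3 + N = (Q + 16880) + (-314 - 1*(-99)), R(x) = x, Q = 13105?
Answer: sqrt(29654) ≈ 172.20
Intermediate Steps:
N = 29767 (N = -3 + ((13105 + 16880) + (-314 - 1*(-99))) = -3 + (29985 + (-314 + 99)) = -3 + (29985 - 215) = -3 + 29770 = 29767)
sqrt(N + R(-113)) = sqrt(29767 - 113) = sqrt(29654)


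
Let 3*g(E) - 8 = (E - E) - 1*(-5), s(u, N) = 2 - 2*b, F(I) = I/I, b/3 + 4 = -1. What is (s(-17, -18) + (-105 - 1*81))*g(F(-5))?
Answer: -2002/3 ≈ -667.33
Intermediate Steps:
b = -15 (b = -12 + 3*(-1) = -12 - 3 = -15)
F(I) = 1
s(u, N) = 32 (s(u, N) = 2 - 2*(-15) = 2 + 30 = 32)
g(E) = 13/3 (g(E) = 8/3 + ((E - E) - 1*(-5))/3 = 8/3 + (0 + 5)/3 = 8/3 + (⅓)*5 = 8/3 + 5/3 = 13/3)
(s(-17, -18) + (-105 - 1*81))*g(F(-5)) = (32 + (-105 - 1*81))*(13/3) = (32 + (-105 - 81))*(13/3) = (32 - 186)*(13/3) = -154*13/3 = -2002/3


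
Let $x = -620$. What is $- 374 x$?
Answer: $231880$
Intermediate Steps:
$- 374 x = \left(-374\right) \left(-620\right) = 231880$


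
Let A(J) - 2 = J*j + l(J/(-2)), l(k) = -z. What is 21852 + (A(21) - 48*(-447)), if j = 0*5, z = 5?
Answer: 43305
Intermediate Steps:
l(k) = -5 (l(k) = -1*5 = -5)
j = 0
A(J) = -3 (A(J) = 2 + (J*0 - 5) = 2 + (0 - 5) = 2 - 5 = -3)
21852 + (A(21) - 48*(-447)) = 21852 + (-3 - 48*(-447)) = 21852 + (-3 - 1*(-21456)) = 21852 + (-3 + 21456) = 21852 + 21453 = 43305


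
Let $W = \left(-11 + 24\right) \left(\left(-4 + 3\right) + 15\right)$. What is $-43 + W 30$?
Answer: $5417$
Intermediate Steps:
$W = 182$ ($W = 13 \left(-1 + 15\right) = 13 \cdot 14 = 182$)
$-43 + W 30 = -43 + 182 \cdot 30 = -43 + 5460 = 5417$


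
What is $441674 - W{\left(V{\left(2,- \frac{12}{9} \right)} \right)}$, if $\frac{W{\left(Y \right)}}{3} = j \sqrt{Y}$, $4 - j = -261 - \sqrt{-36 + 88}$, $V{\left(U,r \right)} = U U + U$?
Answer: $441674 - 795 \sqrt{6} - 6 \sqrt{78} \approx 4.3967 \cdot 10^{5}$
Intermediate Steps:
$V{\left(U,r \right)} = U + U^{2}$ ($V{\left(U,r \right)} = U^{2} + U = U + U^{2}$)
$j = 265 + 2 \sqrt{13}$ ($j = 4 - \left(-261 - \sqrt{-36 + 88}\right) = 4 - \left(-261 - \sqrt{52}\right) = 4 - \left(-261 - 2 \sqrt{13}\right) = 4 + \left(261 + 2 \sqrt{13}\right) = 265 + 2 \sqrt{13} \approx 272.21$)
$W{\left(Y \right)} = 3 \sqrt{Y} \left(265 + 2 \sqrt{13}\right)$ ($W{\left(Y \right)} = 3 \left(265 + 2 \sqrt{13}\right) \sqrt{Y} = 3 \sqrt{Y} \left(265 + 2 \sqrt{13}\right)$)
$441674 - W{\left(V{\left(2,- \frac{12}{9} \right)} \right)} = 441674 - \sqrt{2 \left(1 + 2\right)} \left(795 + 6 \sqrt{13}\right) = 441674 - \sqrt{2 \cdot 3} \left(795 + 6 \sqrt{13}\right) = 441674 - \sqrt{6} \left(795 + 6 \sqrt{13}\right)$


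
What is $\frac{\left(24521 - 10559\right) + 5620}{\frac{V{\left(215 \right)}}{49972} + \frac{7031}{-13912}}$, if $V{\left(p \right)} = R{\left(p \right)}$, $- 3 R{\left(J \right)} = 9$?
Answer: $- \frac{3403402826512}{87848717} \approx -38742.0$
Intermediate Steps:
$R{\left(J \right)} = -3$ ($R{\left(J \right)} = \left(- \frac{1}{3}\right) 9 = -3$)
$V{\left(p \right)} = -3$
$\frac{\left(24521 - 10559\right) + 5620}{\frac{V{\left(215 \right)}}{49972} + \frac{7031}{-13912}} = \frac{\left(24521 - 10559\right) + 5620}{- \frac{3}{49972} + \frac{7031}{-13912}} = \frac{13962 + 5620}{\left(-3\right) \frac{1}{49972} + 7031 \left(- \frac{1}{13912}\right)} = \frac{19582}{- \frac{3}{49972} - \frac{7031}{13912}} = \frac{19582}{- \frac{87848717}{173802616}} = 19582 \left(- \frac{173802616}{87848717}\right) = - \frac{3403402826512}{87848717}$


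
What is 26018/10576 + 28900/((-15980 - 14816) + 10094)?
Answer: 58244559/54736088 ≈ 1.0641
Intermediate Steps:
26018/10576 + 28900/((-15980 - 14816) + 10094) = 26018*(1/10576) + 28900/(-30796 + 10094) = 13009/5288 + 28900/(-20702) = 13009/5288 + 28900*(-1/20702) = 13009/5288 - 14450/10351 = 58244559/54736088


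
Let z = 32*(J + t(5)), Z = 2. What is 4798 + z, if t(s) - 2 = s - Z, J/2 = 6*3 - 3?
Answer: 5918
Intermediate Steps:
J = 30 (J = 2*(6*3 - 3) = 2*(18 - 3) = 2*15 = 30)
t(s) = s (t(s) = 2 + (s - 1*2) = 2 + (s - 2) = 2 + (-2 + s) = s)
z = 1120 (z = 32*(30 + 5) = 32*35 = 1120)
4798 + z = 4798 + 1120 = 5918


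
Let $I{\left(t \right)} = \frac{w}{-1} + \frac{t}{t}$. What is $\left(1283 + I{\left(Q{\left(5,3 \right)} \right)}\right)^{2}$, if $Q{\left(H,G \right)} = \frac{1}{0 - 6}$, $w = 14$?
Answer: $1612900$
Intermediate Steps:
$Q{\left(H,G \right)} = - \frac{1}{6}$ ($Q{\left(H,G \right)} = \frac{1}{-6} = - \frac{1}{6}$)
$I{\left(t \right)} = -13$ ($I{\left(t \right)} = \frac{14}{-1} + \frac{t}{t} = 14 \left(-1\right) + 1 = -14 + 1 = -13$)
$\left(1283 + I{\left(Q{\left(5,3 \right)} \right)}\right)^{2} = \left(1283 - 13\right)^{2} = 1270^{2} = 1612900$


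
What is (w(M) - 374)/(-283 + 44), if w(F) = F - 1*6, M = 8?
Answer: 372/239 ≈ 1.5565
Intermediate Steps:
w(F) = -6 + F (w(F) = F - 6 = -6 + F)
(w(M) - 374)/(-283 + 44) = ((-6 + 8) - 374)/(-283 + 44) = (2 - 374)/(-239) = -372*(-1/239) = 372/239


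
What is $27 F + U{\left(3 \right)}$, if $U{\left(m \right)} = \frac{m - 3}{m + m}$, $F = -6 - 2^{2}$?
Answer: $-270$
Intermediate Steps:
$F = -10$ ($F = -6 - 4 = -10$)
$U{\left(m \right)} = \frac{-3 + m}{2 m}$
$27 F + U{\left(3 \right)} = 27 \left(-10\right) + \frac{-3 + 3}{2 \cdot 3} = -270 + \frac{1}{2} \cdot \frac{1}{3} \cdot 0 = -270 + 0 = -270$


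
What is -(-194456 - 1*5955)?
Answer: 200411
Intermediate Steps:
-(-194456 - 1*5955) = -(-194456 - 5955) = -1*(-200411) = 200411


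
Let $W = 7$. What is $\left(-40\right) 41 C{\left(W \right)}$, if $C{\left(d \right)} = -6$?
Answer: $9840$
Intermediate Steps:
$\left(-40\right) 41 C{\left(W \right)} = \left(-40\right) 41 \left(-6\right) = \left(-1640\right) \left(-6\right) = 9840$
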